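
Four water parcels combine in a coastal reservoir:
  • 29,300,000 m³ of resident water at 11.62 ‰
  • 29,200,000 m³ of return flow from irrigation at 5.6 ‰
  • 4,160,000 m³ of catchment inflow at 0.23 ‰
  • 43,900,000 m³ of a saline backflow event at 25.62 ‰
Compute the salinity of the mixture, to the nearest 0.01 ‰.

15.29 ‰

By conservation of dissolved salt,
salt = 29,300,000×11.62 + 29,200,000×5.6 + 4,160,000×0.23 + 43,900,000×25.62 = 340,466,000 + 163,520,000 + 956,800 + 1,124,718,000 = 1,629,660,800
volume = 29,300,000 + 29,200,000 + 4,160,000 + 43,900,000 = 106,560,000 m³
S = 1,629,660,800 / 106,560,000 = 15.2934 ‰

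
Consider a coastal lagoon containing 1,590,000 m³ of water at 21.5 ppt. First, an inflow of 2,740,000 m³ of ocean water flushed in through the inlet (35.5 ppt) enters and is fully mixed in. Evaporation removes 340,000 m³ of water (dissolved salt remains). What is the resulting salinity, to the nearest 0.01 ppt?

32.95 ppt

After mixing: salt = 1,590,000×21.5 + 2,740,000×35.5 = 131,455,000; volume = 4,330,000 m³
After evaporation: salt unchanged = 131,455,000; volume = 4,330,000 − 340,000 = 3,990,000 m³
S = 131,455,000 / 3,990,000 = 32.9461 ppt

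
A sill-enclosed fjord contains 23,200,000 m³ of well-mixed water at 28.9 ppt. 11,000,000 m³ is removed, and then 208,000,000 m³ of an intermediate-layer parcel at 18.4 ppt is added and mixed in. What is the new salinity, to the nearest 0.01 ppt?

18.98 ppt

Remaining after removal: 12,200,000 m³ at 28.9 ppt (salt = 352,580,000)
After addition: salt = 352,580,000 + 208,000,000×18.4 = 4,179,780,000; volume = 220,200,000 m³
S = 4,179,780,000 / 220,200,000 = 18.9817 ppt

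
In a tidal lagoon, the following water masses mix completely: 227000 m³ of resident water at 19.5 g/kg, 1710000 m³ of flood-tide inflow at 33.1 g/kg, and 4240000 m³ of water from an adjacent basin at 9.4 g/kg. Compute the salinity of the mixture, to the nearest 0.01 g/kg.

Total salt / total volume:
salt = 227,000×19.5 + 1,710,000×33.1 + 4,240,000×9.4 = 4,426,500 + 56,601,000 + 39,856,000 = 100,883,500
volume = 227,000 + 1,710,000 + 4,240,000 = 6,177,000 m³
S = 100,883,500 / 6,177,000 = 16.3321 g/kg

16.33 g/kg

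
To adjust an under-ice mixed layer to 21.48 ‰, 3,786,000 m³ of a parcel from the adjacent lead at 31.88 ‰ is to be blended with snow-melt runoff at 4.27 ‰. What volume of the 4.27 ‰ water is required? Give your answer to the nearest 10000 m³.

Salt balance: 3,786,000×31.88 + V×4.27 = (3,786,000+V)×21.48
120,697,680 + 4.27V = 81,323,280 + 21.48V
39,374,400 = 17.21V
V = 2,287,879.14 m³

2290000 m³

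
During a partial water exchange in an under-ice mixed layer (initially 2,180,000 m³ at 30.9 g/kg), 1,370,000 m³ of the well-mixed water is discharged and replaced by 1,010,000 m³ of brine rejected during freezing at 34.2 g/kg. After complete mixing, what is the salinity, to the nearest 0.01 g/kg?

32.73 g/kg

Remaining after removal: 810,000 m³ at 30.9 g/kg (salt = 25,029,000)
After addition: salt = 25,029,000 + 1,010,000×34.2 = 59,571,000; volume = 1,820,000 m³
S = 59,571,000 / 1,820,000 = 32.7313 g/kg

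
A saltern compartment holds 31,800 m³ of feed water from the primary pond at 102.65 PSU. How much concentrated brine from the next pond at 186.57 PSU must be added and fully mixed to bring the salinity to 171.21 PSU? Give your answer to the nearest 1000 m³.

Salt balance: 31,800×102.65 + V×186.57 = (31,800+V)×171.21
3,264,270 + 186.57V = 5,444,478 + 171.21V
2,180,208 = 15.36V
V = 141,940.63 m³

142000 m³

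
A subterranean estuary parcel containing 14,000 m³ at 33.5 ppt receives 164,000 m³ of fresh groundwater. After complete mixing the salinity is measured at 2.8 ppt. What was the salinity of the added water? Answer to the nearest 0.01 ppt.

0.18 ppt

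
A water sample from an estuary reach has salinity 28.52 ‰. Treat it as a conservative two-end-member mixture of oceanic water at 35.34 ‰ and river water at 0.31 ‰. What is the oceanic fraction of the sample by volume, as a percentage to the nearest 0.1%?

Let g be the oceanic fraction. Salt balance per unit volume:
g×35.34 + (1−g)×0.31 = 28.52
g = (28.52 − 0.31) / (35.34 − 0.31) = 28.21/35.03 = 0.8053

80.5%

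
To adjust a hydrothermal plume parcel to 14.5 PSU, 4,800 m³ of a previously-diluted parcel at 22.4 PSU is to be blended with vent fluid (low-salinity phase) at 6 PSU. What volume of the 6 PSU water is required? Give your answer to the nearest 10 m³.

4460 m³

Salt balance: 4,800×22.4 + V×6 = (4,800+V)×14.5
107,520 + 6V = 69,600 + 14.5V
37,920 = 8.5V
V = 4,461.18 m³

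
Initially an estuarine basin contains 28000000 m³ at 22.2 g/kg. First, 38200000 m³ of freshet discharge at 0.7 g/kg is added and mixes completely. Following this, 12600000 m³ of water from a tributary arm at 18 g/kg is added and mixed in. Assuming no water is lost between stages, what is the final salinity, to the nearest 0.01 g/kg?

By conservation of dissolved salt,
Initial salt = 28,000,000×22.2 = 621,600,000
After stage 1: salt = 621,600,000 + 38,200,000×0.7 = 648,340,000; volume = 66,200,000 m³; S = 9.794 g/kg
After stage 2: salt = 648,340,000 + 12,600,000×18 = 875,140,000; volume = 78,800,000 m³
S = 875,140,000 / 78,800,000 = 11.1058 g/kg

11.11 g/kg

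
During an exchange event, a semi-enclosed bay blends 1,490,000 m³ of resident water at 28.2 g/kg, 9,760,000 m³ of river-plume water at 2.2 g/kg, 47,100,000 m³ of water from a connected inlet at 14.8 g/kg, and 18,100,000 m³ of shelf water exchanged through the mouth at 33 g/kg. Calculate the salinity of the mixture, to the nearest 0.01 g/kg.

17.76 g/kg

Total salt / total volume:
salt = 1,490,000×28.2 + 9,760,000×2.2 + 47,100,000×14.8 + 18,100,000×33 = 42,018,000 + 21,472,000 + 697,080,000 + 597,300,000 = 1,357,870,000
volume = 1,490,000 + 9,760,000 + 47,100,000 + 18,100,000 = 76,450,000 m³
S = 1,357,870,000 / 76,450,000 = 17.7615 g/kg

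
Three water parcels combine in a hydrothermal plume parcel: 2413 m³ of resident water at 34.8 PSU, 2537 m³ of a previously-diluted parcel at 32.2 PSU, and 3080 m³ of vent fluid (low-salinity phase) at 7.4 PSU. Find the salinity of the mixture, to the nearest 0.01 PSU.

23.47 PSU

Conserving salt mass:
salt = 2,413×34.8 + 2,537×32.2 + 3,080×7.4 = 83,972.4 + 81,691.4 + 22,792 = 188,455.8
volume = 2,413 + 2,537 + 3,080 = 8,030 m³
S = 188,455.8 / 8,030 = 23.469 PSU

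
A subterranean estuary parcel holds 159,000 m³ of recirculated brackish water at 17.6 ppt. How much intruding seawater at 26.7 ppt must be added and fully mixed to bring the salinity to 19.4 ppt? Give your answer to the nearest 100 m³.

Salt balance: 159,000×17.6 + V×26.7 = (159,000+V)×19.4
2,798,400 + 26.7V = 3,084,600 + 19.4V
286,200 = 7.3V
V = 39,205.48 m³

39200 m³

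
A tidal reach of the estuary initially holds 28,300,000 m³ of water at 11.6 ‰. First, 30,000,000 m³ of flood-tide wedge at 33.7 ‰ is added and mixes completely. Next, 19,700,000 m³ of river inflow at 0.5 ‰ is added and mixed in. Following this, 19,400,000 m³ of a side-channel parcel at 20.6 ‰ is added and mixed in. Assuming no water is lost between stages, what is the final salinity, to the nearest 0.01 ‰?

17.95 ‰

Total salt / total volume:
Initial salt = 28,300,000×11.6 = 328,280,000
After stage 1: salt = 328,280,000 + 30,000,000×33.7 = 1,339,280,000; volume = 58,300,000 m³; S = 22.972 ‰
After stage 2: salt = 1,339,280,000 + 19,700,000×0.5 = 1,349,130,000; volume = 78,000,000 m³; S = 17.297 ‰
After stage 3: salt = 1,349,130,000 + 19,400,000×20.6 = 1,748,770,000; volume = 97,400,000 m³
S = 1,748,770,000 / 97,400,000 = 17.9545 ‰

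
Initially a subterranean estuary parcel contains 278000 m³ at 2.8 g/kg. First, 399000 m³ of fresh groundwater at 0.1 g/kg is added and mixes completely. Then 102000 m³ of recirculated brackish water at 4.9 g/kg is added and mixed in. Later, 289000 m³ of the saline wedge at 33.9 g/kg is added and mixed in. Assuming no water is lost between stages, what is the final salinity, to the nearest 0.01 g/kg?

10.41 g/kg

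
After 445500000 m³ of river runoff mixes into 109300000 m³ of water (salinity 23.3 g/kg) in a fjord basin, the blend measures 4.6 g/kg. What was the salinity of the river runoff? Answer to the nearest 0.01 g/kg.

Salt balance: 109,300,000×23.3 + 445,500,000×S = 554,800,000×4.6
2,546,690,000 + 445,500,000·S = 2,552,080,000
S = (2,552,080,000 − 2,546,690,000) / 445,500,000 = 0.0121 g/kg

0.01 g/kg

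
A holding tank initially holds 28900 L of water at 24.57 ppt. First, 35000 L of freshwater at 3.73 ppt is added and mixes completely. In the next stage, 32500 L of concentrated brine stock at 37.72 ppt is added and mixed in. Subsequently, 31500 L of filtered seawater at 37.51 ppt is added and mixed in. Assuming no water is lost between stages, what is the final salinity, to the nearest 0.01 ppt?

25.40 ppt

Mass of salt is conserved:
Initial salt = 28,900×24.57 = 710,073
After stage 1: salt = 710,073 + 35,000×3.73 = 840,623; volume = 63,900 L; S = 13.155 ppt
After stage 2: salt = 840,623 + 32,500×37.72 = 2,066,523; volume = 96,400 L; S = 21.437 ppt
After stage 3: salt = 2,066,523 + 31,500×37.51 = 3,248,088; volume = 127,900 L
S = 3,248,088 / 127,900 = 25.3955 ppt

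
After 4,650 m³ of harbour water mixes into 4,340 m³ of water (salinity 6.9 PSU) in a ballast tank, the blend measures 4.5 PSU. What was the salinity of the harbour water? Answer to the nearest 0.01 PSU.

2.26 PSU

Salt balance: 4,340×6.9 + 4,650×S = 8,990×4.5
29,946 + 4,650·S = 40,455
S = (40,455 − 29,946) / 4,650 = 2.26 PSU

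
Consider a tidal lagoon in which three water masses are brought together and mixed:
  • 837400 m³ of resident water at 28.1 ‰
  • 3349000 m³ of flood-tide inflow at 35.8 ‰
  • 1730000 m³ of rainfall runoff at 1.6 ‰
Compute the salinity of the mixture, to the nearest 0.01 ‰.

Conserving salt mass:
salt = 837,400×28.1 + 3,349,000×35.8 + 1,730,000×1.6 = 23,530,940 + 119,894,200 + 2,768,000 = 146,193,140
volume = 837,400 + 3,349,000 + 1,730,000 = 5,916,400 m³
S = 146,193,140 / 5,916,400 = 24.7098 ‰

24.71 ‰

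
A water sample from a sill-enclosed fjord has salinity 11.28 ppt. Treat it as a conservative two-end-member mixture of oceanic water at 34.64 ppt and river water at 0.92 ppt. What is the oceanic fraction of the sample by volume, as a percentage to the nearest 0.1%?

Let g be the oceanic fraction. Salt balance per unit volume:
g×34.64 + (1−g)×0.92 = 11.28
g = (11.28 − 0.92) / (34.64 − 0.92) = 10.36/33.72 = 0.3072

30.7%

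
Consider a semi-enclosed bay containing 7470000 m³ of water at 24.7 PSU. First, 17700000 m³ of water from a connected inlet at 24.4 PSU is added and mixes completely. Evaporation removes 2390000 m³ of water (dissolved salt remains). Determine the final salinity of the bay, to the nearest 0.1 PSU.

27.1 PSU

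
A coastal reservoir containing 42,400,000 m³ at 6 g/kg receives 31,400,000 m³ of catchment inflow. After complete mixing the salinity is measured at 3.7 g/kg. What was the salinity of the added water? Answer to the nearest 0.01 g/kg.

0.59 g/kg

Salt balance: 42,400,000×6 + 31,400,000×S = 73,800,000×3.7
254,400,000 + 31,400,000·S = 273,060,000
S = (273,060,000 − 254,400,000) / 31,400,000 = 0.5943 g/kg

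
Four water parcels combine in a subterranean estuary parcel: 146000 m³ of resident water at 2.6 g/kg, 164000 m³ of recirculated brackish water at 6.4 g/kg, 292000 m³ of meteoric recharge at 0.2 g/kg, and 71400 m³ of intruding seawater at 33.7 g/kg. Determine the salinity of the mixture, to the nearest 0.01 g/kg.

5.78 g/kg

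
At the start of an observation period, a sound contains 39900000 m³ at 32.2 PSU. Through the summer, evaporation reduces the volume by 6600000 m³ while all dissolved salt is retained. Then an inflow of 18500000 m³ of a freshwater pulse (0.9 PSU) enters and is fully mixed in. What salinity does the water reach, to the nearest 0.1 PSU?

After evaporation: salt = 39,900,000×32.2 = 1,284,780,000; volume = 39,900,000 − 6,600,000 = 33,300,000 m³
After mixing: salt = 1,284,780,000 + 18,500,000×0.9 = 1,301,430,000; volume = 33,300,000 + 18,500,000 = 51,800,000 m³
S = 1,301,430,000 / 51,800,000 = 25.1241 PSU

25.1 PSU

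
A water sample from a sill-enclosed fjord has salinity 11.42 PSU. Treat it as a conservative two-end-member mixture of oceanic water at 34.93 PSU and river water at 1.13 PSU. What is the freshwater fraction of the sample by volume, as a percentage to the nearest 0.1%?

69.6%

Let f be the freshwater fraction. Salt balance per unit volume:
f×1.13 + (1−f)×34.93 = 11.42
f = (34.93 − 11.42) / (34.93 − 1.13) = 23.51/33.8 = 0.6956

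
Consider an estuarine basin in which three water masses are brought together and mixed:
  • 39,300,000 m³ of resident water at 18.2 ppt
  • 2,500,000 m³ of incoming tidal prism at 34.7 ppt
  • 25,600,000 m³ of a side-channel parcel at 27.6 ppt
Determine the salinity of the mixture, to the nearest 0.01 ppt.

By conservation of dissolved salt,
salt = 39,300,000×18.2 + 2,500,000×34.7 + 25,600,000×27.6 = 715,260,000 + 86,750,000 + 706,560,000 = 1,508,570,000
volume = 39,300,000 + 2,500,000 + 25,600,000 = 67,400,000 m³
S = 1,508,570,000 / 67,400,000 = 22.3823 ppt

22.38 ppt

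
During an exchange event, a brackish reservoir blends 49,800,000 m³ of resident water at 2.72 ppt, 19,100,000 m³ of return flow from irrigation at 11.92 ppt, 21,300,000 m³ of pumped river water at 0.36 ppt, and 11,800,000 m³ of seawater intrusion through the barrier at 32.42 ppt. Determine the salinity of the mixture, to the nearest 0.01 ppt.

Mass of salt is conserved:
salt = 49,800,000×2.72 + 19,100,000×11.92 + 21,300,000×0.36 + 11,800,000×32.42 = 135,456,000 + 227,672,000 + 7,668,000 + 382,556,000 = 753,352,000
volume = 49,800,000 + 19,100,000 + 21,300,000 + 11,800,000 = 102,000,000 m³
S = 753,352,000 / 102,000,000 = 7.3858 ppt

7.39 ppt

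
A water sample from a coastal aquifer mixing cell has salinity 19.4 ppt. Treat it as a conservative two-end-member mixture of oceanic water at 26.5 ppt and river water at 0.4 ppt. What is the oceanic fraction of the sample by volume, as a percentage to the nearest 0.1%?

72.8%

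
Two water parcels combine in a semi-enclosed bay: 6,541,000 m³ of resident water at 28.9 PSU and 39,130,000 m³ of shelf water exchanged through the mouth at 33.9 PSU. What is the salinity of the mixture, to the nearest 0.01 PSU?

33.18 PSU

Conserving salt mass:
salt = 6,541,000×28.9 + 39,130,000×33.9 = 189,034,900 + 1,326,507,000 = 1,515,541,900
volume = 6,541,000 + 39,130,000 = 45,671,000 m³
S = 1,515,541,900 / 45,671,000 = 33.1839 PSU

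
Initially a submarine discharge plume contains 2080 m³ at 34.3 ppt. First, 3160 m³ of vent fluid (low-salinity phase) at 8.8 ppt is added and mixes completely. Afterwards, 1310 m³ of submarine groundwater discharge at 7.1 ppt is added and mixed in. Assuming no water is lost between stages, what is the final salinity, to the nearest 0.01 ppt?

16.56 ppt

By conservation of dissolved salt,
Initial salt = 2,080×34.3 = 71,344
After stage 1: salt = 71,344 + 3,160×8.8 = 99,152; volume = 5,240 m³; S = 18.922 ppt
After stage 2: salt = 99,152 + 1,310×7.1 = 108,453; volume = 6,550 m³
S = 108,453 / 6,550 = 16.5577 ppt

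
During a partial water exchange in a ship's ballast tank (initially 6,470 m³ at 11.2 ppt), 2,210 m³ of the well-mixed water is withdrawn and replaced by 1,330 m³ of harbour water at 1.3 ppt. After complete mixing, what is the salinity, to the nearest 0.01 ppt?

Remaining after removal: 4,260 m³ at 11.2 ppt (salt = 47,712)
After addition: salt = 47,712 + 1,330×1.3 = 49,441; volume = 5,590 m³
S = 49,441 / 5,590 = 8.8445 ppt

8.84 ppt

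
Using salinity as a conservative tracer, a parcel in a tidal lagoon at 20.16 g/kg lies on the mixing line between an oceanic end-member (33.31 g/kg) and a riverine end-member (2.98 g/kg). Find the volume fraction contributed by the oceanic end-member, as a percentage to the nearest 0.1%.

56.6%

Let g be the oceanic fraction. Salt balance per unit volume:
g×33.31 + (1−g)×2.98 = 20.16
g = (20.16 − 2.98) / (33.31 − 2.98) = 17.18/30.33 = 0.5664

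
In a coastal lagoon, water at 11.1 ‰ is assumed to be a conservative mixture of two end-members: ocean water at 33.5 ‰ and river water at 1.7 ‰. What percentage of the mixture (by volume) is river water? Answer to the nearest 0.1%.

70.4%

Let f be the freshwater fraction. Salt balance per unit volume:
f×1.7 + (1−f)×33.5 = 11.1
f = (33.5 − 11.1) / (33.5 − 1.7) = 22.4/31.8 = 0.7044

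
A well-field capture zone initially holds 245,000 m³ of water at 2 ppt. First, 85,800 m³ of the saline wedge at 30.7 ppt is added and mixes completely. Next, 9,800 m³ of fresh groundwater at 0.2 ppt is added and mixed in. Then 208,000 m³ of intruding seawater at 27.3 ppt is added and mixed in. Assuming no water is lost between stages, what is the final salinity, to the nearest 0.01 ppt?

16.05 ppt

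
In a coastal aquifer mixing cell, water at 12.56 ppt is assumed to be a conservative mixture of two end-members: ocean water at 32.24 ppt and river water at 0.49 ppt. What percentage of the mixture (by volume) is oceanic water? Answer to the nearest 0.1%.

38.0%

Let g be the oceanic fraction. Salt balance per unit volume:
g×32.24 + (1−g)×0.49 = 12.56
g = (12.56 − 0.49) / (32.24 − 0.49) = 12.07/31.75 = 0.3802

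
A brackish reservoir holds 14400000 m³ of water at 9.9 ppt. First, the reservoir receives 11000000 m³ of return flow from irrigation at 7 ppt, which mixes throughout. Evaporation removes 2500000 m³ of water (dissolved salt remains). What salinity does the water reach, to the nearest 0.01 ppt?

9.59 ppt

After mixing: salt = 14,400,000×9.9 + 11,000,000×7 = 219,560,000; volume = 25,400,000 m³
After evaporation: salt unchanged = 219,560,000; volume = 25,400,000 − 2,500,000 = 22,900,000 m³
S = 219,560,000 / 22,900,000 = 9.5878 ppt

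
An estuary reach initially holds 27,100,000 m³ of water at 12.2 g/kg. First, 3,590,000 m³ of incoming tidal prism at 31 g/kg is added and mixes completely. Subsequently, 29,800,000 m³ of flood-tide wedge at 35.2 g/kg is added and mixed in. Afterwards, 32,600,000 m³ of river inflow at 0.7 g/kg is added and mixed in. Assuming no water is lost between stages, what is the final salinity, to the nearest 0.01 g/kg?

Mass of salt is conserved:
Initial salt = 27,100,000×12.2 = 330,620,000
After stage 1: salt = 330,620,000 + 3,590,000×31 = 441,910,000; volume = 30,690,000 m³; S = 14.399 g/kg
After stage 2: salt = 441,910,000 + 29,800,000×35.2 = 1,490,870,000; volume = 60,490,000 m³; S = 24.647 g/kg
After stage 3: salt = 1,490,870,000 + 32,600,000×0.7 = 1,513,690,000; volume = 93,090,000 m³
S = 1,513,690,000 / 93,090,000 = 16.2605 g/kg

16.26 g/kg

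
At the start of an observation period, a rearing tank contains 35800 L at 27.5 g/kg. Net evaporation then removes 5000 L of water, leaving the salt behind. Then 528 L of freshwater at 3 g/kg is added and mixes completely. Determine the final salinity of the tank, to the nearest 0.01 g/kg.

After evaporation: salt = 35,800×27.5 = 984,500; volume = 35,800 − 5,000 = 30,800 L
After mixing: salt = 984,500 + 528×3 = 986,084; volume = 30,800 + 528 = 31,328 L
S = 986,084 / 31,328 = 31.4761 g/kg

31.48 g/kg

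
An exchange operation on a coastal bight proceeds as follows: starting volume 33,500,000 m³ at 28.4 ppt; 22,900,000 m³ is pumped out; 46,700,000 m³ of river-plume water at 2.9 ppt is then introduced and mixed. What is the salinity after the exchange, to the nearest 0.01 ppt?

Remaining after removal: 10,600,000 m³ at 28.4 ppt (salt = 301,040,000)
After addition: salt = 301,040,000 + 46,700,000×2.9 = 436,470,000; volume = 57,300,000 m³
S = 436,470,000 / 57,300,000 = 7.6173 ppt

7.62 ppt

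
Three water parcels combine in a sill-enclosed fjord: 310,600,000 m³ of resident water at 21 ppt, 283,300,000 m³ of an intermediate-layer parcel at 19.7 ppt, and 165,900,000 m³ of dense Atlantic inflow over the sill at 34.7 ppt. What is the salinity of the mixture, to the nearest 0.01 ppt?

23.51 ppt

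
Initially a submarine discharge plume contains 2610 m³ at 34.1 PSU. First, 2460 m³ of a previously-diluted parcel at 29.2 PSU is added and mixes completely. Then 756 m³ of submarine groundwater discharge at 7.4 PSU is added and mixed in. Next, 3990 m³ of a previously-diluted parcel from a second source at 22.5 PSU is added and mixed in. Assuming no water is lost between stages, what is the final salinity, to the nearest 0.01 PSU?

Mass of salt is conserved:
Initial salt = 2,610×34.1 = 89,001
After stage 1: salt = 89,001 + 2,460×29.2 = 160,833; volume = 5,070 m³; S = 31.722 PSU
After stage 2: salt = 160,833 + 756×7.4 = 166,427.4; volume = 5,826 m³; S = 28.566 PSU
After stage 3: salt = 166,427.4 + 3,990×22.5 = 256,202.4; volume = 9,816 m³
S = 256,202.4 / 9,816 = 26.1005 PSU

26.10 PSU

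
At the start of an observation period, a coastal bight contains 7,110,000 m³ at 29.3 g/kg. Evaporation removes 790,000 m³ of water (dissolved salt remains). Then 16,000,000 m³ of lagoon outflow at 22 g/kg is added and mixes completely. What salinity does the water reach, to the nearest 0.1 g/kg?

25.1 g/kg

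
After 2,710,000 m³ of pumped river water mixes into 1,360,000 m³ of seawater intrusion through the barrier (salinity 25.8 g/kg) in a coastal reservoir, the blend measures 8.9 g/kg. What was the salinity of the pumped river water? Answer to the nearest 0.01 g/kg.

0.42 g/kg

Salt balance: 1,360,000×25.8 + 2,710,000×S = 4,070,000×8.9
35,088,000 + 2,710,000·S = 36,223,000
S = (36,223,000 − 35,088,000) / 2,710,000 = 0.4188 g/kg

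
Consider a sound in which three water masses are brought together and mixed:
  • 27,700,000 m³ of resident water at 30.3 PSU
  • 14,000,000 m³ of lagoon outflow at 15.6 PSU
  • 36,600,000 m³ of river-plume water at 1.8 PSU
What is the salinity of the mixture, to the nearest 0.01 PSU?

14.35 PSU

Total salt / total volume:
salt = 27,700,000×30.3 + 14,000,000×15.6 + 36,600,000×1.8 = 839,310,000 + 218,400,000 + 65,880,000 = 1,123,590,000
volume = 27,700,000 + 14,000,000 + 36,600,000 = 78,300,000 m³
S = 1,123,590,000 / 78,300,000 = 14.3498 PSU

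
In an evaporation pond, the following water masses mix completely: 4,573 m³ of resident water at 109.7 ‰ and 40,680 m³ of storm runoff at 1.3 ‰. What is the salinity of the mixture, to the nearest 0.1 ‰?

12.3 ‰

Weighted by volume,
salt = 4,573×109.7 + 40,680×1.3 = 501,658.1 + 52,884 = 554,542.1
volume = 4,573 + 40,680 = 45,253 m³
S = 554,542.1 / 45,253 = 12.254 ‰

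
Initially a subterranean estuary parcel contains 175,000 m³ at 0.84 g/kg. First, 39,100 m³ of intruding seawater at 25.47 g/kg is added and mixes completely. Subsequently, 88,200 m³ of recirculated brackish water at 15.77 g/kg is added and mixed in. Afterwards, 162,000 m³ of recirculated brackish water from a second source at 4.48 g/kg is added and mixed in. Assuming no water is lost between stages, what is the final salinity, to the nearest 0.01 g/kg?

7.02 g/kg

By conservation of dissolved salt,
Initial salt = 175,000×0.84 = 147,000
After stage 1: salt = 147,000 + 39,100×25.47 = 1,142,877; volume = 214,100 m³; S = 5.338 g/kg
After stage 2: salt = 1,142,877 + 88,200×15.77 = 2,533,791; volume = 302,300 m³; S = 8.382 g/kg
After stage 3: salt = 2,533,791 + 162,000×4.48 = 3,259,551; volume = 464,300 m³
S = 3,259,551 / 464,300 = 7.0204 g/kg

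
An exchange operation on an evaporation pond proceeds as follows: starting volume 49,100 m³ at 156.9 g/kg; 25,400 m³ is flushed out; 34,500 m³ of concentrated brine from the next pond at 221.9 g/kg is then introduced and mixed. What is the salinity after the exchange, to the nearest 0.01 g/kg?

195.43 g/kg

Remaining after removal: 23,700 m³ at 156.9 g/kg (salt = 3,718,530)
After addition: salt = 3,718,530 + 34,500×221.9 = 11,374,080; volume = 58,200 m³
S = 11,374,080 / 58,200 = 195.4309 g/kg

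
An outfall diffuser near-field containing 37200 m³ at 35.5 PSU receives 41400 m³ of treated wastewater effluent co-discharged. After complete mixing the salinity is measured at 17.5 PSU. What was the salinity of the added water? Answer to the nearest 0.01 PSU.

Salt balance: 37,200×35.5 + 41,400×S = 78,600×17.5
1,320,600 + 41,400·S = 1,375,500
S = (1,375,500 − 1,320,600) / 41,400 = 1.3261 PSU

1.33 PSU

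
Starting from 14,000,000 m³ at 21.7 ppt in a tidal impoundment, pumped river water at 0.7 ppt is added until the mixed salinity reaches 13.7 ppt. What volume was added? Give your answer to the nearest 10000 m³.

8620000 m³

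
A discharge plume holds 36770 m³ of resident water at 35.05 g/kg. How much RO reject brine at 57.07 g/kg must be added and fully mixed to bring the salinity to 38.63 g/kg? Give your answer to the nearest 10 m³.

7140 m³

Salt balance: 36,770×35.05 + V×57.07 = (36,770+V)×38.63
1,288,788.5 + 57.07V = 1,420,425.1 + 38.63V
131,636.6 = 18.44V
V = 7,138.64 m³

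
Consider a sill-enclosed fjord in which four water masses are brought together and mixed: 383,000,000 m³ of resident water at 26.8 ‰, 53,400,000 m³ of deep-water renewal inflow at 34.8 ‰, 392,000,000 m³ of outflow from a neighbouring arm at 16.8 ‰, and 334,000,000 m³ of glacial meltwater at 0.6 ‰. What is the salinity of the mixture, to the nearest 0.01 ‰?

16.27 ‰

Mass of salt is conserved:
salt = 383,000,000×26.8 + 53,400,000×34.8 + 392,000,000×16.8 + 334,000,000×0.6 = 10,264,400,000 + 1,858,320,000 + 6,585,600,000 + 200,400,000 = 18,908,720,000
volume = 383,000,000 + 53,400,000 + 392,000,000 + 334,000,000 = 1,162,400,000 m³
S = 18,908,720,000 / 1,162,400,000 = 16.267 ‰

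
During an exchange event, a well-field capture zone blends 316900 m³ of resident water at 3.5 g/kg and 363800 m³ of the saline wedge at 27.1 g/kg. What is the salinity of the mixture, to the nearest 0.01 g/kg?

Total salt / total volume:
salt = 316,900×3.5 + 363,800×27.1 = 1,109,150 + 9,858,980 = 10,968,130
volume = 316,900 + 363,800 = 680,700 m³
S = 10,968,130 / 680,700 = 16.113 g/kg

16.11 g/kg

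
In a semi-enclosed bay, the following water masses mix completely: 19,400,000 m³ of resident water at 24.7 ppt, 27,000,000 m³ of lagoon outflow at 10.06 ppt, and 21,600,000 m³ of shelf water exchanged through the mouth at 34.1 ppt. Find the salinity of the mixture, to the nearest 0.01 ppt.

Weighted by volume,
salt = 19,400,000×24.7 + 27,000,000×10.06 + 21,600,000×34.1 = 479,180,000 + 271,620,000 + 736,560,000 = 1,487,360,000
volume = 19,400,000 + 27,000,000 + 21,600,000 = 68,000,000 m³
S = 1,487,360,000 / 68,000,000 = 21.8729 ppt

21.87 ppt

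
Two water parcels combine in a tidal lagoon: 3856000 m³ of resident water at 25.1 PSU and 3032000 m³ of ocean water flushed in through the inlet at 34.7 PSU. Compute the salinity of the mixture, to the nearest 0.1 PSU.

29.3 PSU

Mass of salt is conserved:
salt = 3,856,000×25.1 + 3,032,000×34.7 = 96,785,600 + 105,210,400 = 201,996,000
volume = 3,856,000 + 3,032,000 = 6,888,000 m³
S = 201,996,000 / 6,888,000 = 29.326 PSU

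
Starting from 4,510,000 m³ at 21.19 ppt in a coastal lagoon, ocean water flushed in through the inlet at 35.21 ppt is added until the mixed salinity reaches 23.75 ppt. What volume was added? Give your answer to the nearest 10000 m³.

Salt balance: 4,510,000×21.19 + V×35.21 = (4,510,000+V)×23.75
95,566,900 + 35.21V = 107,112,500 + 23.75V
11,545,600 = 11.46V
V = 1,007,469.46 m³

1010000 m³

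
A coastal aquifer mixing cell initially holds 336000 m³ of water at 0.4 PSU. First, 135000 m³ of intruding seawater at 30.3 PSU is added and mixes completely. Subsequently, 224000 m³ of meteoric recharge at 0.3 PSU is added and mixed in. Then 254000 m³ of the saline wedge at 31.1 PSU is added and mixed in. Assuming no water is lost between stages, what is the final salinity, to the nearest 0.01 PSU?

12.85 PSU

Salt balance:
Initial salt = 336,000×0.4 = 134,400
After stage 1: salt = 134,400 + 135,000×30.3 = 4,224,900; volume = 471,000 m³; S = 8.97 PSU
After stage 2: salt = 4,224,900 + 224,000×0.3 = 4,292,100; volume = 695,000 m³; S = 6.176 PSU
After stage 3: salt = 4,292,100 + 254,000×31.1 = 12,191,500; volume = 949,000 m³
S = 12,191,500 / 949,000 = 12.8467 PSU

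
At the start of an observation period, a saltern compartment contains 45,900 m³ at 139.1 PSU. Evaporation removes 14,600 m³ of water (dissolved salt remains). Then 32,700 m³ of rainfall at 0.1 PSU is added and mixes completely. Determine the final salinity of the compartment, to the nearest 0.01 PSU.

99.81 PSU

After evaporation: salt = 45,900×139.1 = 6,384,690; volume = 45,900 − 14,600 = 31,300 m³
After mixing: salt = 6,384,690 + 32,700×0.1 = 6,387,960; volume = 31,300 + 32,700 = 64,000 m³
S = 6,387,960 / 64,000 = 99.8119 PSU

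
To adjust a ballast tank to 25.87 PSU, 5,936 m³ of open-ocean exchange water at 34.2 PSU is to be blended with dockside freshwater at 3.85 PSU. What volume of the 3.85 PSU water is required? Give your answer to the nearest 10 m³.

Salt balance: 5,936×34.2 + V×3.85 = (5,936+V)×25.87
203,011.2 + 3.85V = 153,564.32 + 25.87V
49,446.88 = 22.02V
V = 2,245.54 m³

2250 m³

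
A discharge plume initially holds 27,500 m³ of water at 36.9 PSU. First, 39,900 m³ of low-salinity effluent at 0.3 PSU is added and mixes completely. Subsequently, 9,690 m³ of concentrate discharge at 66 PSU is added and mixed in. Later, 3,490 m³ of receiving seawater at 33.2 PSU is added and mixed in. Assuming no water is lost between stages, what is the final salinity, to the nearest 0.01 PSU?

22.12 PSU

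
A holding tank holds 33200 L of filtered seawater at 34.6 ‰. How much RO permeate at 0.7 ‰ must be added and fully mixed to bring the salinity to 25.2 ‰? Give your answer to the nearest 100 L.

12700 L

Salt balance: 33,200×34.6 + V×0.7 = (33,200+V)×25.2
1,148,720 + 0.7V = 836,640 + 25.2V
312,080 = 24.5V
V = 12,737.96 L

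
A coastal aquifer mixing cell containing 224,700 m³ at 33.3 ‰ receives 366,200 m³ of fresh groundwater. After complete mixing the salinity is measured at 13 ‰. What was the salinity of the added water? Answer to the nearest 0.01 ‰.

Salt balance: 224,700×33.3 + 366,200×S = 590,900×13
7,482,510 + 366,200·S = 7,681,700
S = (7,681,700 − 7,482,510) / 366,200 = 0.5439 ‰

0.54 ‰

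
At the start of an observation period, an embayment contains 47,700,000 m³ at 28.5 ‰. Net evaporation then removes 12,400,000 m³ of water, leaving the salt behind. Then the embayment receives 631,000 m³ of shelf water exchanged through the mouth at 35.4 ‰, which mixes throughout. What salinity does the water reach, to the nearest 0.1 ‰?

38.5 ‰

After evaporation: salt = 47,700,000×28.5 = 1,359,450,000; volume = 47,700,000 − 12,400,000 = 35,300,000 m³
After mixing: salt = 1,359,450,000 + 631,000×35.4 = 1,381,787,400; volume = 35,300,000 + 631,000 = 35,931,000 m³
S = 1,381,787,400 / 35,931,000 = 38.4567 ‰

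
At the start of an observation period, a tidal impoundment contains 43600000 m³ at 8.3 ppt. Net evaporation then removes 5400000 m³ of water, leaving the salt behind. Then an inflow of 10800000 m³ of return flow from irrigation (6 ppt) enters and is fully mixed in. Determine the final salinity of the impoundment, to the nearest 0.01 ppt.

8.71 ppt

After evaporation: salt = 43,600,000×8.3 = 361,880,000; volume = 43,600,000 − 5,400,000 = 38,200,000 m³
After mixing: salt = 361,880,000 + 10,800,000×6 = 426,680,000; volume = 38,200,000 + 10,800,000 = 49,000,000 m³
S = 426,680,000 / 49,000,000 = 8.7078 ppt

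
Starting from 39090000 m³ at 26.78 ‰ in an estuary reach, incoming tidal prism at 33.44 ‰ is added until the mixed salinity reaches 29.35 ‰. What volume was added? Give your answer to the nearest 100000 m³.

24600000 m³

Salt balance: 39,090,000×26.78 + V×33.44 = (39,090,000+V)×29.35
1,046,830,200 + 33.44V = 1,147,291,500 + 29.35V
100,461,300 = 4.09V
V = 24,562,665.04 m³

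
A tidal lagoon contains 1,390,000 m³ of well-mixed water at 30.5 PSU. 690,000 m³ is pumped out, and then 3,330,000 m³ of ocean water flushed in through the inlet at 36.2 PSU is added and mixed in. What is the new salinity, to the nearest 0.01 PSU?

Remaining after removal: 700,000 m³ at 30.5 PSU (salt = 21,350,000)
After addition: salt = 21,350,000 + 3,330,000×36.2 = 141,896,000; volume = 4,030,000 m³
S = 141,896,000 / 4,030,000 = 35.2099 PSU

35.21 PSU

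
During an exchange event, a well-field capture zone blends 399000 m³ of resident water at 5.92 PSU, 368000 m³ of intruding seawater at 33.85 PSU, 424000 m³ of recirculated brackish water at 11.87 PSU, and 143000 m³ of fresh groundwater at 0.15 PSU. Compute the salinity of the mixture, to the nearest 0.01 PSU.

Mass of salt is conserved:
salt = 399,000×5.92 + 368,000×33.85 + 424,000×11.87 + 143,000×0.15 = 2,362,080 + 12,456,800 + 5,032,880 + 21,450 = 19,873,210
volume = 399,000 + 368,000 + 424,000 + 143,000 = 1,334,000 m³
S = 19,873,210 / 1,334,000 = 14.8975 PSU

14.90 PSU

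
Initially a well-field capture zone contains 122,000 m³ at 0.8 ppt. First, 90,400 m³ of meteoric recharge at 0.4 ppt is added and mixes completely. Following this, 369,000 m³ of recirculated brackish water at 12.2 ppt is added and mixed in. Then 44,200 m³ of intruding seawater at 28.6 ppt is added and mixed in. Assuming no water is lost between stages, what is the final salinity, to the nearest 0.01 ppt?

Mass of salt is conserved:
Initial salt = 122,000×0.8 = 97,600
After stage 1: salt = 97,600 + 90,400×0.4 = 133,760; volume = 212,400 m³; S = 0.63 ppt
After stage 2: salt = 133,760 + 369,000×12.2 = 4,635,560; volume = 581,400 m³; S = 7.973 ppt
After stage 3: salt = 4,635,560 + 44,200×28.6 = 5,899,680; volume = 625,600 m³
S = 5,899,680 / 625,600 = 9.4304 ppt

9.43 ppt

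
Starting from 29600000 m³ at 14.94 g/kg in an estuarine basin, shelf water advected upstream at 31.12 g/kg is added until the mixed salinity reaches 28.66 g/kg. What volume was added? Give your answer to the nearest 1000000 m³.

Salt balance: 29,600,000×14.94 + V×31.12 = (29,600,000+V)×28.66
442,224,000 + 31.12V = 848,336,000 + 28.66V
406,112,000 = 2.46V
V = 165,086,178.86 m³

165000000 m³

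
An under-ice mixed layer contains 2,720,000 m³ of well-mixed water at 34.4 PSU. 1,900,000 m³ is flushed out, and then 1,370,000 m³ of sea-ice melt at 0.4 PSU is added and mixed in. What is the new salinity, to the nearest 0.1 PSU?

Remaining after removal: 820,000 m³ at 34.4 PSU (salt = 28,208,000)
After addition: salt = 28,208,000 + 1,370,000×0.4 = 28,756,000; volume = 2,190,000 m³
S = 28,756,000 / 2,190,000 = 13.1306 PSU

13.1 PSU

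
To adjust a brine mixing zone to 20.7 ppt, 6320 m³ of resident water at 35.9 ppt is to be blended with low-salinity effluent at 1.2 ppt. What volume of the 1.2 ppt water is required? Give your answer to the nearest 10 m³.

Salt balance: 6,320×35.9 + V×1.2 = (6,320+V)×20.7
226,888 + 1.2V = 130,824 + 20.7V
96,064 = 19.5V
V = 4,926.36 m³

4930 m³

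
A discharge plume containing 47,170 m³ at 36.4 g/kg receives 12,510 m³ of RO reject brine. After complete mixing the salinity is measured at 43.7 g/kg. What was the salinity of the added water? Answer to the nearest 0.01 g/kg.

71.23 g/kg

Salt balance: 47,170×36.4 + 12,510×S = 59,680×43.7
1,716,988 + 12,510·S = 2,608,016
S = (2,608,016 − 1,716,988) / 12,510 = 71.2253 g/kg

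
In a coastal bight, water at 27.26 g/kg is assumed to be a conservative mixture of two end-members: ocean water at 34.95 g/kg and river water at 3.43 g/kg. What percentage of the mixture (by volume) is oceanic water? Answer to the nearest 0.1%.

75.6%

Let g be the oceanic fraction. Salt balance per unit volume:
g×34.95 + (1−g)×3.43 = 27.26
g = (27.26 − 3.43) / (34.95 − 3.43) = 23.83/31.52 = 0.756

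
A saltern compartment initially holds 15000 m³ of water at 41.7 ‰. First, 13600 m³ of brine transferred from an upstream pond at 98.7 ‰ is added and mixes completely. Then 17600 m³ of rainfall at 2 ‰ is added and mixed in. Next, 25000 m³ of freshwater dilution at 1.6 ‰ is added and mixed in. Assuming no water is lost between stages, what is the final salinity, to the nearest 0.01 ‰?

Weighted by volume,
Initial salt = 15,000×41.7 = 625,500
After stage 1: salt = 625,500 + 13,600×98.7 = 1,967,820; volume = 28,600 m³; S = 68.805 ‰
After stage 2: salt = 1,967,820 + 17,600×2 = 2,003,020; volume = 46,200 m³; S = 43.355 ‰
After stage 3: salt = 2,003,020 + 25,000×1.6 = 2,043,020; volume = 71,200 m³
S = 2,043,020 / 71,200 = 28.6941 ‰

28.69 ‰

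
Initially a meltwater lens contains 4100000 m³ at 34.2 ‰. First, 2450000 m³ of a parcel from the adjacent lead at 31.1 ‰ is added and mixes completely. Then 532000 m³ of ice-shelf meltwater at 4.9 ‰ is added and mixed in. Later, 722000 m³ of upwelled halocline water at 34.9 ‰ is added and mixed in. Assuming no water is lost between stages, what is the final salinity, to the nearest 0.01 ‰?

31.29 ‰

Total salt / total volume:
Initial salt = 4,100,000×34.2 = 140,220,000
After stage 1: salt = 140,220,000 + 2,450,000×31.1 = 216,415,000; volume = 6,550,000 m³; S = 33.04 ‰
After stage 2: salt = 216,415,000 + 532,000×4.9 = 219,021,800; volume = 7,082,000 m³; S = 30.927 ‰
After stage 3: salt = 219,021,800 + 722,000×34.9 = 244,219,600; volume = 7,804,000 m³
S = 244,219,600 / 7,804,000 = 31.2942 ‰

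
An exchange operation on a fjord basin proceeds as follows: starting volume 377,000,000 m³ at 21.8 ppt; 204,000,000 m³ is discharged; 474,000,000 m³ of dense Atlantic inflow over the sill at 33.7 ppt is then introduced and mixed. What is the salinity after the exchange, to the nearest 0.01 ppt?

Remaining after removal: 173,000,000 m³ at 21.8 ppt (salt = 3,771,400,000)
After addition: salt = 3,771,400,000 + 474,000,000×33.7 = 19,745,200,000; volume = 647,000,000 m³
S = 19,745,200,000 / 647,000,000 = 30.5181 ppt

30.52 ppt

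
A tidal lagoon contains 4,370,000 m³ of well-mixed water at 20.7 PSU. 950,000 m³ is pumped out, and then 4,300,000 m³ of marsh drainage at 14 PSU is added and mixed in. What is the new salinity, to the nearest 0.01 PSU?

16.97 PSU

Remaining after removal: 3,420,000 m³ at 20.7 PSU (salt = 70,794,000)
After addition: salt = 70,794,000 + 4,300,000×14 = 130,994,000; volume = 7,720,000 m³
S = 130,994,000 / 7,720,000 = 16.9681 PSU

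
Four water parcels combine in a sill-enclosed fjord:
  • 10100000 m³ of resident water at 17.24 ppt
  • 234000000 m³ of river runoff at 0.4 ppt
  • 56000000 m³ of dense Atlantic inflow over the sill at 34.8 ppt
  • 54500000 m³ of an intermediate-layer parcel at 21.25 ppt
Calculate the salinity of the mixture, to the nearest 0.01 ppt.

9.52 ppt

Conserving salt mass:
salt = 10,100,000×17.24 + 234,000,000×0.4 + 56,000,000×34.8 + 54,500,000×21.25 = 174,124,000 + 93,600,000 + 1,948,800,000 + 1,158,125,000 = 3,374,649,000
volume = 10,100,000 + 234,000,000 + 56,000,000 + 54,500,000 = 354,600,000 m³
S = 3,374,649,000 / 354,600,000 = 9.5168 ppt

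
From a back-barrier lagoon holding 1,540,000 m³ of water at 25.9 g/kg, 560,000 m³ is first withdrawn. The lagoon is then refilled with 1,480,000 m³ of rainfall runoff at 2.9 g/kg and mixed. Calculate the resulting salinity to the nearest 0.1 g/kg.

12.1 g/kg

Remaining after removal: 980,000 m³ at 25.9 g/kg (salt = 25,382,000)
After addition: salt = 25,382,000 + 1,480,000×2.9 = 29,674,000; volume = 2,460,000 m³
S = 29,674,000 / 2,460,000 = 12.0626 g/kg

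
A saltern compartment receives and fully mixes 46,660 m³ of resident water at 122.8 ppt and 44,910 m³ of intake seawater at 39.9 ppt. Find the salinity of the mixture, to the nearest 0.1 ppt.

By conservation of dissolved salt,
salt = 46,660×122.8 + 44,910×39.9 = 5,729,848 + 1,791,909 = 7,521,757
volume = 46,660 + 44,910 = 91,570 m³
S = 7,521,757 / 91,570 = 82.142 ppt

82.1 ppt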